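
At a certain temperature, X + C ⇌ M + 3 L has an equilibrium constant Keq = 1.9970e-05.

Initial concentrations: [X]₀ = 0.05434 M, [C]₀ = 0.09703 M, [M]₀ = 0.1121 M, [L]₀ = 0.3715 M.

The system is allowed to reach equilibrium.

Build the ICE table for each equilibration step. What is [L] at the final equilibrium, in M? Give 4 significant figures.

[L]_eq = 0.05051 M

Q₀ = 1.09 vs Keq = 1.9970e-05 ⇒ Q>K, reverse
Step 1:
                   X          C          M          L
  I          0.05434    0.09703     0.1121     0.3715
  C            0.107      0.107     -0.107     -0.321
  E           0.1613      0.204   0.005102    0.05051
  solve Keq expr → x = -0.107; check Q = 1.9970e-05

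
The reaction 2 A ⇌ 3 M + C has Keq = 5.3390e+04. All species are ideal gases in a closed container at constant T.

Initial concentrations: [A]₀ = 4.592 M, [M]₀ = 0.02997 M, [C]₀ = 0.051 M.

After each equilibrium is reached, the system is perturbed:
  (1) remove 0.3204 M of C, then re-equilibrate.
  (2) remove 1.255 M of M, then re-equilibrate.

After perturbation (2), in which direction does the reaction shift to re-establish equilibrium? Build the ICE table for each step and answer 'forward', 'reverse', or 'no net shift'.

Q₀ = 6.5107e-08 vs Keq = 5.3390e+04 ⇒ Q<K, forward
Step 1:
                    A           M           C
  init          4.592     0.02997       0.051
  Δ            -4.477       6.716       2.239
  eq           0.1147       6.746        2.29
  solve Keq expr → x = 2.239; check Q = 5.3390e+04
Then remove 0.3204 M of C.
Step 2:
                    A           M           C
  init         0.1147       6.746       1.969
  Δ         -0.007941     0.01191     0.00397
  eq           0.1068       6.758       1.973
  solve Keq expr → x = 0.00397; check Q = 5.3390e+04
Then remove 1.255 M of M.
Step 3:
                    A           M           C
  init         0.1068       5.503       1.973
  Δ          -0.02718     0.04077     0.01359
  eq          0.07962       5.544       1.987
  solve Keq expr → x = 0.01359; check Q = 5.3390e+04

Direction: forward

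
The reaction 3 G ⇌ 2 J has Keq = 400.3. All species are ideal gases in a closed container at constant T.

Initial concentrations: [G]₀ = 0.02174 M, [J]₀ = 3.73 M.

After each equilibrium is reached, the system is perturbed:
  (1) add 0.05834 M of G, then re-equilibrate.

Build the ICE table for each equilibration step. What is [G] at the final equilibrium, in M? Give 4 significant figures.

Q₀ = 1.3541e+06 vs Keq = 400.3 ⇒ Q>K, reverse
Step 1:
                  G         J
  Initial   0.02174      3.73
  Change     0.2931   -0.1954
  Equil      0.3148     3.535
  solve Keq expr → x = -0.0977; check Q = 400.3
Then add 0.05834 M of G.
Step 2:
                  G         J
  Initial    0.3732     3.535
  Change   -0.05612   0.03741
  Equil      0.3171     3.572
  solve Keq expr → x = 0.01871; check Q = 400.3

[G]_eq = 0.3171 M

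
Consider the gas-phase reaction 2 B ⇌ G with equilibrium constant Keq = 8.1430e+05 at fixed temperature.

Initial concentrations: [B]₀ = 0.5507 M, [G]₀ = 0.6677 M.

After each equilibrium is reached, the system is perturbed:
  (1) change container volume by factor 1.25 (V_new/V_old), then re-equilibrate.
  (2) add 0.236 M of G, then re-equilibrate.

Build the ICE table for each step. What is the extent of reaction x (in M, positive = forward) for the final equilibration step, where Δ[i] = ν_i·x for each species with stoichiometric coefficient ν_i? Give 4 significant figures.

Q₀ = 2.202 vs Keq = 8.1430e+05 ⇒ Q<K, forward
Step 1:
                   B          G
  I           0.5507     0.6677
  C          -0.5496     0.2748
  E         0.001076     0.9425
  solve Keq expr → x = 0.2748; check Q = 8.1430e+05
Then change container volume by factor 1.25 (V_new/V_old).
Step 2:
                   B          G
  I       8.6068e-04      0.754
  C       1.0156e-04 -5.0778e-05
  E       9.6224e-04      0.754
  solve Keq expr → x = -5.0778e-05; check Q = 8.1430e+05
Then add 0.236 M of G.
Step 3:
                   B          G
  I       9.6224e-04       0.99
  C       1.4032e-04 -7.0160e-05
  E         0.001103     0.9899
  solve Keq expr → x = -7.0160e-05; check Q = 8.1430e+05

x = -7.0160e-05 M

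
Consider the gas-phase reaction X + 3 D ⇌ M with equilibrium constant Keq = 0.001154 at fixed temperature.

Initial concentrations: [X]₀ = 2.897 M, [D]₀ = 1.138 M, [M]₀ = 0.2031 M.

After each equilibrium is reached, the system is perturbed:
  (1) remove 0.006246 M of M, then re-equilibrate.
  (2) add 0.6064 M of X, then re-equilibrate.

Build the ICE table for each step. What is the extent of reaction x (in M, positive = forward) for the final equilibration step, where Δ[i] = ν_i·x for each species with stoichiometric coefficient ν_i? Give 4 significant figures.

Q₀ = 0.04757 vs Keq = 0.001154 ⇒ Q>K, reverse
Step 1:
                    X           D           M
  Initial       2.897       1.138      0.2031
  Change       0.1858      0.5573     -0.1858
  Equil         3.083       1.695     0.01733
  solve Keq expr → x = -0.1858; check Q = 0.001154
Then remove 0.006246 M of M.
Step 2:
                    X           D           M
  Initial       3.083       1.695     0.01109
  Change    -0.005696    -0.01709    0.005696
  Equil         3.077       1.678     0.01678
  solve Keq expr → x = 0.005696; check Q = 0.001154
Then add 0.6064 M of X.
Step 3:
                    X           D           M
  Initial       3.683       1.678     0.01678
  Change    -0.002973   -0.008919    0.002973
  Equil          3.68       1.669     0.01976
  solve Keq expr → x = 0.002973; check Q = 0.001154

x = 0.002973 M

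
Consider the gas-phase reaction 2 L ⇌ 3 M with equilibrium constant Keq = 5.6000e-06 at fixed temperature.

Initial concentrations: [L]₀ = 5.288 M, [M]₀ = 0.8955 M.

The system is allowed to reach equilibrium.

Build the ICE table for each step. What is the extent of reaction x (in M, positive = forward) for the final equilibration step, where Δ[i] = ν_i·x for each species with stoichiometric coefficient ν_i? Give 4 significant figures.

x = -0.2793 M

Q₀ = 0.02568 vs Keq = 5.6000e-06 ⇒ Q>K, reverse
Step 1:
                  L         M
  Initial     5.288    0.8955
  Change     0.5586   -0.8379
  Equil       5.847   0.05763
  solve Keq expr → x = -0.2793; check Q = 5.6000e-06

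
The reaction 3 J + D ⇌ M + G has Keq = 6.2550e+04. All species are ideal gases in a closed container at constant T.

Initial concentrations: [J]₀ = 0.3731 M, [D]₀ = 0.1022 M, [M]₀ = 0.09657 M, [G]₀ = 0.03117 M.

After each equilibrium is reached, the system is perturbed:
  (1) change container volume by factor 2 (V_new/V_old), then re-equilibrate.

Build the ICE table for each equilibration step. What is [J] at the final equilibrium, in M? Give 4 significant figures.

[J]_eq = 0.03855 M

Q₀ = 0.5671 vs Keq = 6.2550e+04 ⇒ Q<K, forward
Step 1:
                  J         D         M         G
  init       0.3731    0.1022   0.09657   0.03117
  Δ          -0.303    -0.101     0.101     0.101
  eq        0.07013   0.00121    0.1976    0.1322
  solve Keq expr → x = 0.101; check Q = 6.2550e+04
Then change container volume by factor 2 (V_new/V_old).
Step 2:
                  J         D         M         G
  init      0.03507 6.0509e-04   0.09878   0.06608
  Δ        0.003488  0.001163 -0.001163 -0.001163
  eq        0.03855  0.001768   0.09762   0.06492
  solve Keq expr → x = -0.001163; check Q = 6.2550e+04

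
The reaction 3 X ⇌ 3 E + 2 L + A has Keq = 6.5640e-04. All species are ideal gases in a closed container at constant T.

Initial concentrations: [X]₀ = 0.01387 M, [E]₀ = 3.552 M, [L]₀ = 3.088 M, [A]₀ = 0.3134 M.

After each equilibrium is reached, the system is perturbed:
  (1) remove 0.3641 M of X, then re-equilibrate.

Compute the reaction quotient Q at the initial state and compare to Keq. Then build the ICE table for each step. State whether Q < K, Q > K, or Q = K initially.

Q₀ = 5.0193e+07 vs Keq = 6.5640e-04 ⇒ Q>K, reverse
Step 1:
                  X         E         L         A
  Initial   0.01387     3.552     3.088    0.3134
  Change     0.9402   -0.9402   -0.6268   -0.3134
  Equil      0.9541     2.612     2.461 5.2816e-06
  solve Keq expr → x = -0.3134; check Q = 6.5640e-04
Then remove 0.3641 M of X.
Step 2:
                  X         E         L         A
  Initial      0.59     2.612     2.461 5.2816e-06
  Change  1.2098e-05 -1.2098e-05 -8.0653e-06 -4.0326e-06
  Equil        0.59     2.612     2.461 1.2489e-06
  solve Keq expr → x = -4.0326e-06; check Q = 6.5640e-04

Q₀ = 5.0193e+07; Q > K (proceeds reverse)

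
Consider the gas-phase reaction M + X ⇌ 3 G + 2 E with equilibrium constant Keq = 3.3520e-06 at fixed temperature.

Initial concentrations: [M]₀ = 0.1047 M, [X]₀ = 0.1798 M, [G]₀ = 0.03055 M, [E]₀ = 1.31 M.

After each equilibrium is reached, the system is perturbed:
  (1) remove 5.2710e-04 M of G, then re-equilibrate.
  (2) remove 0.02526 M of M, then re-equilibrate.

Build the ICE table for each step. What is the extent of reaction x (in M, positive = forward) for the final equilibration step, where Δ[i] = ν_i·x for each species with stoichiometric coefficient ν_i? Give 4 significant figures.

Q₀ = 0.002599 vs Keq = 3.3520e-06 ⇒ Q>K, reverse
Step 1:
                  M         X         G         E
  I          0.1047    0.1798   0.03055      1.31
  C        0.009014  0.009014  -0.02704  -0.01803
  E          0.1137    0.1888  0.003507     1.292
  solve Keq expr → x = -0.009014; check Q = 3.3520e-06
Then remove 5.2710e-04 M of G.
Step 2:
                  M         X         G         E
  I          0.1137    0.1888  0.002979     1.292
  C       -1.7453e-04 -1.7453e-04 5.2359e-04 3.4906e-04
  E          0.1135    0.1886  0.003503     1.292
  solve Keq expr → x = 1.7453e-04; check Q = 3.3520e-06
Then remove 0.02526 M of M.
Step 3:
                  M         X         G         E
  I         0.08828    0.1886  0.003503     1.292
  C       9.3293e-05 9.3293e-05 -2.7988e-04 -1.8659e-04
  E         0.08837    0.1887  0.003223     1.292
  solve Keq expr → x = -9.3293e-05; check Q = 3.3520e-06

x = -9.3293e-05 M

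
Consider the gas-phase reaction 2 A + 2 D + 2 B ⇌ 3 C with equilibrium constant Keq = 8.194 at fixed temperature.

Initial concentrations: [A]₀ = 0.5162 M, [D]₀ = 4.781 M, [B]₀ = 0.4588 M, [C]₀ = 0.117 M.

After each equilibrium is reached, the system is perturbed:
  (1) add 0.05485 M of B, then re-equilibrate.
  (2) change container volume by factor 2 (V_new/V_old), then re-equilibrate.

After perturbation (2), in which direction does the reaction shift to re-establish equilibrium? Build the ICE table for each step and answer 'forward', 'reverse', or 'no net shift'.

Q₀ = 0.001249 vs Keq = 8.194 ⇒ Q<K, forward
Step 1:
                   A          D          B          C
  Initial     0.5162      4.781     0.4588      0.117
  Change      -0.302     -0.302     -0.302     0.4531
  Equil       0.2142      4.479     0.1568     0.5701
  solve Keq expr → x = 0.151; check Q = 8.194
Then add 0.05485 M of B.
Step 2:
                   A          D          B          C
  Initial     0.2142      4.479     0.2116     0.5701
  Change    -0.02148   -0.02148   -0.02148    0.03222
  Equil       0.1927      4.457     0.1901     0.6023
  solve Keq expr → x = 0.01074; check Q = 8.194
Then change container volume by factor 2 (V_new/V_old).
Step 3:
                   A          D          B          C
  Initial    0.09634      2.229    0.09506     0.3011
  Change      0.0396     0.0396     0.0396    -0.0594
  Equil       0.1359      2.268     0.1347     0.2417
  solve Keq expr → x = -0.0198; check Q = 8.194

Direction: reverse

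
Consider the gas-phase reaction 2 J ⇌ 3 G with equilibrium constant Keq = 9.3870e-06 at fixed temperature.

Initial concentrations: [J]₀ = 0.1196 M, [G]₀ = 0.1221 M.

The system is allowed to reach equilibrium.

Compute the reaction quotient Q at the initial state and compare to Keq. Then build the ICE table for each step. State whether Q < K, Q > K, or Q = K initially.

Q₀ = 0.1273; Q > K (proceeds reverse)

Q₀ = 0.1273 vs Keq = 9.3870e-06 ⇒ Q>K, reverse
Step 1:
                  J         G
  Initial    0.1196    0.1221
  Change    0.07665    -0.115
  Equil      0.1963  0.007124
  solve Keq expr → x = -0.03833; check Q = 9.3870e-06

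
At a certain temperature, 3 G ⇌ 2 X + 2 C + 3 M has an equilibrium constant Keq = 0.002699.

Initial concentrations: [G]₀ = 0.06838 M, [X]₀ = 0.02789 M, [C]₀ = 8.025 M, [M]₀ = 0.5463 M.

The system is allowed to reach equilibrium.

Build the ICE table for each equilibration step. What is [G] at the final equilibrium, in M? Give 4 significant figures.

Q₀ = 25.54 vs Keq = 0.002699 ⇒ Q>K, reverse
Step 1:
                    G           X           C           M
  I           0.06838     0.02789       8.025      0.5463
  C           0.04086    -0.02724    -0.02724    -0.04086
  E            0.1092  6.5264e-04       7.998      0.5054
  solve Keq expr → x = -0.01362; check Q = 0.002699

[G]_eq = 0.1092 M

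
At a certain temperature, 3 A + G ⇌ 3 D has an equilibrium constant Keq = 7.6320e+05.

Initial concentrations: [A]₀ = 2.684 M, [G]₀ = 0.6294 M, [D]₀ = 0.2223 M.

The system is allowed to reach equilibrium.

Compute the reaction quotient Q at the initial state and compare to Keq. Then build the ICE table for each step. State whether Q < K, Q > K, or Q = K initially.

Q₀ = 9.0270e-04; Q < K (proceeds forward)

Q₀ = 9.0270e-04 vs Keq = 7.6320e+05 ⇒ Q<K, forward
Step 1:
                    A           G           D
  I             2.684      0.6294      0.2223
  C            -1.888     -0.6294       1.888
  E            0.7959  2.4431e-05        2.11
  solve Keq expr → x = 0.6294; check Q = 7.6320e+05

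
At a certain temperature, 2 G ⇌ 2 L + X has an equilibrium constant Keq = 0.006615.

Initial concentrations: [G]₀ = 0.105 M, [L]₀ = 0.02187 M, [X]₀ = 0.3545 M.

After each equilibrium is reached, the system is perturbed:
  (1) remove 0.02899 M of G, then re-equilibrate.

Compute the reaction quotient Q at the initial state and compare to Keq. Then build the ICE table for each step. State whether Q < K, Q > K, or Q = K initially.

Q₀ = 0.01538 vs Keq = 0.006615 ⇒ Q>K, reverse
Step 1:
                    G           L           X
  I             0.105     0.02187      0.3545
  C           0.00656    -0.00656    -0.00328
  E            0.1116     0.01531      0.3512
  solve Keq expr → x = -0.00328; check Q = 0.006615
Then remove 0.02899 M of G.
Step 2:
                    G           L           X
  I           0.08257     0.01531      0.3512
  C          0.003473   -0.003473   -0.001736
  E           0.08604     0.01184      0.3495
  solve Keq expr → x = -0.001736; check Q = 0.006615

Q₀ = 0.01538; Q > K (proceeds reverse)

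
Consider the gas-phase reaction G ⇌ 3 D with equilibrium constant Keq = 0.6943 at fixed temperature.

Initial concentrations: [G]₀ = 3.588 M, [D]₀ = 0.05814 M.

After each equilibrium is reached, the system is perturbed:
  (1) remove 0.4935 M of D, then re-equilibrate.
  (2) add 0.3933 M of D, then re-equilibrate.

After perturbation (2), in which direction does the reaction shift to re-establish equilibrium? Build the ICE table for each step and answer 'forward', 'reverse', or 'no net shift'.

Q₀ = 5.4774e-05 vs Keq = 0.6943 ⇒ Q<K, forward
Step 1:
                  G         D
  Initial     3.588   0.05814
  Change    -0.4144     1.243
  Equil       3.174     1.301
  solve Keq expr → x = 0.4144; check Q = 0.6943
Then remove 0.4935 M of D.
Step 2:
                  G         D
  Initial     3.174    0.8078
  Change    -0.1572    0.4716
  Equil       3.016     1.279
  solve Keq expr → x = 0.1572; check Q = 0.6943
Then add 0.3933 M of D.
Step 3:
                  G         D
  Initial     3.016     1.673
  Change     0.1253   -0.3758
  Equil       3.142     1.297
  solve Keq expr → x = -0.1253; check Q = 0.6943

Direction: reverse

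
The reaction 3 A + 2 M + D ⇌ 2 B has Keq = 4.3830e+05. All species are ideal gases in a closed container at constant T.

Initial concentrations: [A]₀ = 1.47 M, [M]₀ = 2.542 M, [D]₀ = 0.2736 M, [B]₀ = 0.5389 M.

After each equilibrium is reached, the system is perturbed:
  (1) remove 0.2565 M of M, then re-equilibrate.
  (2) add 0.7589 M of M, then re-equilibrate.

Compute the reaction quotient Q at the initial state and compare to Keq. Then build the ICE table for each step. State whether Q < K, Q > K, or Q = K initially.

Q₀ = 0.05171; Q < K (proceeds forward)

Q₀ = 0.05171 vs Keq = 4.3830e+05 ⇒ Q<K, forward
Step 1:
                   A          M          D          B
  Initial       1.47      2.542     0.2736     0.5389
  Change     -0.8208    -0.5472    -0.2736     0.5472
  Equil       0.6492      1.995 2.4718e-06      1.086
  solve Keq expr → x = 0.2736; check Q = 4.3830e+05
Then remove 0.2565 M of M.
Step 2:
                   A          M          D          B
  Initial     0.6492      1.738 2.4718e-06      1.086
  Change  2.3497e-06 1.5665e-06 7.8323e-07 -1.5665e-06
  Equil       0.6492      1.738 3.2550e-06      1.086
  solve Keq expr → x = -7.8323e-07; check Q = 4.3830e+05
Then add 0.7589 M of M.
Step 3:
                   A          M          D          B
  Initial     0.6492      2.497 3.2550e-06      1.086
  Change  -5.0332e-06 -3.3555e-06 -1.6777e-06 3.3555e-06
  Equil       0.6492      2.497 1.5773e-06      1.086
  solve Keq expr → x = 1.6777e-06; check Q = 4.3830e+05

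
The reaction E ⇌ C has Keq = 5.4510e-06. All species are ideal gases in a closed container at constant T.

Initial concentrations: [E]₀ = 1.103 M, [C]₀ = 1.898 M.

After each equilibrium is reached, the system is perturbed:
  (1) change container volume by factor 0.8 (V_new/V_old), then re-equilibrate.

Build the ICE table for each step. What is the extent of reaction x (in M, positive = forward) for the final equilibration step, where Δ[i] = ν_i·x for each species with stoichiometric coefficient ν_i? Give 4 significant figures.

x = 0 M

Q₀ = 1.721 vs Keq = 5.4510e-06 ⇒ Q>K, reverse
Step 1:
                  E         C
  init        1.103     1.898
  Δ           1.898    -1.898
  eq          3.001 1.6358e-05
  solve Keq expr → x = -1.898; check Q = 5.4510e-06
Then change container volume by factor 0.8 (V_new/V_old).
Step 2:
                  E         C
  init        3.751 2.0448e-05
  Δ               0         0
  eq          3.751 2.0448e-05
  solve Keq expr → x = 0; check Q = 5.4510e-06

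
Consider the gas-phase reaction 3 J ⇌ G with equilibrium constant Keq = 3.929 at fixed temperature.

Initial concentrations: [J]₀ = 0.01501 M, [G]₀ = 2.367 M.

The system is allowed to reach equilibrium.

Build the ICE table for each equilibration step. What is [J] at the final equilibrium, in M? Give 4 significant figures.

[J]_eq = 0.8117 M

Q₀ = 6.9993e+05 vs Keq = 3.929 ⇒ Q>K, reverse
Step 1:
                    J           G
  Initial     0.01501       2.367
  Change       0.7967     -0.2656
  Equil        0.8117       2.101
  solve Keq expr → x = -0.2656; check Q = 3.929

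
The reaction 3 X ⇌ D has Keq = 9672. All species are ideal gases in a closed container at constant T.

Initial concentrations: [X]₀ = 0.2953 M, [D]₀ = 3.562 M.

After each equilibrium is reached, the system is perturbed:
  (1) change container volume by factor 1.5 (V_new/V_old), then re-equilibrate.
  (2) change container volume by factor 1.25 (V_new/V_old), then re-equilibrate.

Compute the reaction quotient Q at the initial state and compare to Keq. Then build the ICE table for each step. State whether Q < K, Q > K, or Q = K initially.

Q₀ = 138.3 vs Keq = 9672 ⇒ Q<K, forward
Step 1:
                    X           D
  init         0.2953       3.562
  Δ           -0.2231     0.07438
  eq          0.07217       3.636
  solve Keq expr → x = 0.07438; check Q = 9672
Then change container volume by factor 1.5 (V_new/V_old).
Step 2:
                    X           D
  init        0.04812       2.424
  Δ           0.01489   -0.004964
  eq          0.06301       2.419
  solve Keq expr → x = -0.004964; check Q = 9672
Then change container volume by factor 1.25 (V_new/V_old).
Step 3:
                    X           D
  init        0.05041       1.935
  Δ          0.008058   -0.002686
  eq          0.05846       1.933
  solve Keq expr → x = -0.002686; check Q = 9672

Q₀ = 138.3; Q < K (proceeds forward)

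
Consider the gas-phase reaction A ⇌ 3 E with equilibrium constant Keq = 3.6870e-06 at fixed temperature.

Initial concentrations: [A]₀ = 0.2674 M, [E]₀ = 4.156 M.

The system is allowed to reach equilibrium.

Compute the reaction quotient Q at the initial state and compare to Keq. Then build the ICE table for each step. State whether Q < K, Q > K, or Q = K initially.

Q₀ = 268.5 vs Keq = 3.6870e-06 ⇒ Q>K, reverse
Step 1:
                   A          E
  init        0.2674      4.156
  Δ            1.379     -4.138
  eq           1.647    0.01824
  solve Keq expr → x = -1.379; check Q = 3.6870e-06

Q₀ = 268.5; Q > K (proceeds reverse)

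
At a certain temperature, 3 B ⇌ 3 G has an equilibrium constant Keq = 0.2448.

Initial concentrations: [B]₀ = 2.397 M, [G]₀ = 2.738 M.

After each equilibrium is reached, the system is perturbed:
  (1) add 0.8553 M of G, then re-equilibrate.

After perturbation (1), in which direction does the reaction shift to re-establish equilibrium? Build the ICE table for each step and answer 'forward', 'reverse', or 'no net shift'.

Q₀ = 1.49 vs Keq = 0.2448 ⇒ Q>K, reverse
Step 1:
                    B           G
  I             2.397       2.738
  C            0.7619     -0.7619
  E             3.159       1.976
  solve Keq expr → x = -0.254; check Q = 0.2448
Then add 0.8553 M of G.
Step 2:
                    B           G
  I             3.159       2.831
  C            0.5262     -0.5262
  E             3.685       2.305
  solve Keq expr → x = -0.1754; check Q = 0.2448

Direction: reverse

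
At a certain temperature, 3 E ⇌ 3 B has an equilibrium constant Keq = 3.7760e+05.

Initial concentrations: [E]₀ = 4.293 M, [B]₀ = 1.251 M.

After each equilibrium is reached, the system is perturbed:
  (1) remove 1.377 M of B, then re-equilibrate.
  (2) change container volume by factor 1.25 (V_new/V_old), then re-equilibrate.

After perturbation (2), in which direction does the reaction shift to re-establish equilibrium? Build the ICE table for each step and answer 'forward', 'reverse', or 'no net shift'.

Q₀ = 0.02475 vs Keq = 3.7760e+05 ⇒ Q<K, forward
Step 1:
                  E         B
  I           4.293     1.251
  C          -4.217     4.217
  E         0.07566     5.468
  solve Keq expr → x = 1.406; check Q = 3.7760e+05
Then remove 1.377 M of B.
Step 2:
                  E         B
  I         0.07566     4.091
  C        -0.01879   0.01879
  E         0.05687      4.11
  solve Keq expr → x = 0.006264; check Q = 3.7760e+05
Then change container volume by factor 1.25 (V_new/V_old).
Step 3:
                  E         B
  I         0.04549     3.288
  C               0         0
  E         0.04549     3.288
  solve Keq expr → x = 0; check Q = 3.7760e+05

Direction: no net shift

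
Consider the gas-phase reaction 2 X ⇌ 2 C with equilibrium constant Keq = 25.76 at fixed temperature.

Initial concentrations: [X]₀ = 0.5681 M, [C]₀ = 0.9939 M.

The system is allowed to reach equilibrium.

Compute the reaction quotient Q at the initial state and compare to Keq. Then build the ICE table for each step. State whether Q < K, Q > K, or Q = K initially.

Q₀ = 3.061 vs Keq = 25.76 ⇒ Q<K, forward
Step 1:
                  X         C
  Initial    0.5681    0.9939
  Change     -0.311     0.311
  Equil      0.2571     1.305
  solve Keq expr → x = 0.1555; check Q = 25.76

Q₀ = 3.061; Q < K (proceeds forward)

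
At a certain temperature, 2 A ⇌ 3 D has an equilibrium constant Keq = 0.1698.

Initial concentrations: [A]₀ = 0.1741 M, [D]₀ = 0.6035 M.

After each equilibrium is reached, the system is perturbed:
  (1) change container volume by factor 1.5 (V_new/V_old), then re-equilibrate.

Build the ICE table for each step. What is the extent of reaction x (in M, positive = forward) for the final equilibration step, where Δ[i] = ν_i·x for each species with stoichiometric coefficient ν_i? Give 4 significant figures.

x = 0.006737 M

Q₀ = 7.252 vs Keq = 0.1698 ⇒ Q>K, reverse
Step 1:
                    A           D
  Initial      0.1741      0.6035
  Change        0.208     -0.3119
  Equil        0.3821      0.2916
  solve Keq expr → x = -0.104; check Q = 0.1698
Then change container volume by factor 1.5 (V_new/V_old).
Step 2:
                    A           D
  Initial      0.2547      0.1944
  Change     -0.01347     0.02021
  Equil        0.2412      0.2146
  solve Keq expr → x = 0.006737; check Q = 0.1698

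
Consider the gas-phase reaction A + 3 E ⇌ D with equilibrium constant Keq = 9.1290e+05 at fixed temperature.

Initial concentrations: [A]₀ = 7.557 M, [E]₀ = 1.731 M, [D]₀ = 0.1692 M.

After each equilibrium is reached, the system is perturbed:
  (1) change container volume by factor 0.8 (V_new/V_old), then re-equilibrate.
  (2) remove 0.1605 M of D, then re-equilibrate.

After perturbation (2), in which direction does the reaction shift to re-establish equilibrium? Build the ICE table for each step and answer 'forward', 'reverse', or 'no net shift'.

Q₀ = 0.004317 vs Keq = 9.1290e+05 ⇒ Q<K, forward
Step 1:
                    A           E           D
  init          7.557       1.731      0.1692
  Δ           -0.5754      -1.726      0.5754
  eq            6.982    0.004888      0.7446
  solve Keq expr → x = 0.5754; check Q = 9.1290e+05
Then change container volume by factor 0.8 (V_new/V_old).
Step 2:
                    A           E           D
  init          8.727    0.006111      0.9307
  Δ       -4.0711e-04   -0.001221  4.0711e-04
  eq            8.727    0.004889      0.9311
  solve Keq expr → x = 4.0711e-04; check Q = 9.1290e+05
Then remove 0.1605 M of D.
Step 3:
                    A           E           D
  init          8.727    0.004889      0.7706
  Δ       -9.9534e-05 -2.9860e-04  9.9534e-05
  eq            8.727    0.004591      0.7707
  solve Keq expr → x = 9.9534e-05; check Q = 9.1290e+05

Direction: forward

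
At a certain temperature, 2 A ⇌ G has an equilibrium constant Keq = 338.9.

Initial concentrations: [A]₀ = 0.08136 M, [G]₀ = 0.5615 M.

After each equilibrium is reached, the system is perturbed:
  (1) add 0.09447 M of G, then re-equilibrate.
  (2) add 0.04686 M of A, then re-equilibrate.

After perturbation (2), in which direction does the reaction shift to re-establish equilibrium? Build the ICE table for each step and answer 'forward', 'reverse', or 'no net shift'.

Direction: forward

Q₀ = 84.83 vs Keq = 338.9 ⇒ Q<K, forward
Step 1:
                    A           G
  Initial     0.08136      0.5615
  Change     -0.03994     0.01997
  Equil       0.04142      0.5815
  solve Keq expr → x = 0.01997; check Q = 338.9
Then add 0.09447 M of G.
Step 2:
                    A           G
  Initial     0.04142      0.6759
  Change     0.003186   -0.001593
  Equil       0.04461      0.6743
  solve Keq expr → x = -0.001593; check Q = 338.9
Then add 0.04686 M of A.
Step 3:
                    A           G
  Initial     0.09147      0.6743
  Change      -0.0461     0.02305
  Equil       0.04536      0.6974
  solve Keq expr → x = 0.02305; check Q = 338.9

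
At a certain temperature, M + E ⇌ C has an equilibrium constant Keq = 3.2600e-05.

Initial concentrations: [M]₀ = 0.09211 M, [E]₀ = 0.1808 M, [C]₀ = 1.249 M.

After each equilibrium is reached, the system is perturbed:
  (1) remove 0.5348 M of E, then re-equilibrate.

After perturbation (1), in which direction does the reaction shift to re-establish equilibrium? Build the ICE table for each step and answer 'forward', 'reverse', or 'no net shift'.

Q₀ = 75 vs Keq = 3.2600e-05 ⇒ Q>K, reverse
Step 1:
                    M           E           C
  Initial     0.09211      0.1808       1.249
  Change        1.249       1.249      -1.249
  Equil         1.341        1.43  6.2505e-05
  solve Keq expr → x = -1.249; check Q = 3.2600e-05
Then remove 0.5348 M of E.
Step 2:
                    M           E           C
  Initial       1.341      0.8949  6.2505e-05
  Change   2.3379e-05  2.3379e-05 -2.3379e-05
  Equil         1.341       0.895  3.9127e-05
  solve Keq expr → x = -2.3379e-05; check Q = 3.2600e-05

Direction: reverse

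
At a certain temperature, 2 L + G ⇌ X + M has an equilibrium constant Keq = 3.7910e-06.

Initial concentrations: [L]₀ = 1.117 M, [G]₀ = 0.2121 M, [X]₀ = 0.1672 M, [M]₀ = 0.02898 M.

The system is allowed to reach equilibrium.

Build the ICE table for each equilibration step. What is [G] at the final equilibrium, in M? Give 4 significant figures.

Q₀ = 0.01831 vs Keq = 3.7910e-06 ⇒ Q>K, reverse
Step 1:
                    L           G           X           M
  Initial       1.117      0.2121      0.1672     0.02898
  Change      0.05794     0.02897    -0.02897    -0.02897
  Equil         1.175      0.2411      0.1382  9.1271e-06
  solve Keq expr → x = -0.02897; check Q = 3.7910e-06

[G]_eq = 0.2411 M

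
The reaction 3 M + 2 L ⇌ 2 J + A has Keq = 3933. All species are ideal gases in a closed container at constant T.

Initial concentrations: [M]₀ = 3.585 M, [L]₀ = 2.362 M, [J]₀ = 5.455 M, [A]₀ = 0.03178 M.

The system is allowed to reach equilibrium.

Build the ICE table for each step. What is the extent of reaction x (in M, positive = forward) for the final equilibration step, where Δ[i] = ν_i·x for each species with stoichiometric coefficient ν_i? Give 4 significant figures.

x = 1.02 M

Q₀ = 0.003679 vs Keq = 3933 ⇒ Q<K, forward
Step 1:
                  M         L         J         A
  I           3.585     2.362     5.455   0.03178
  C           -3.06     -2.04      2.04      1.02
  E          0.5251    0.3221     7.495     1.052
  solve Keq expr → x = 1.02; check Q = 3933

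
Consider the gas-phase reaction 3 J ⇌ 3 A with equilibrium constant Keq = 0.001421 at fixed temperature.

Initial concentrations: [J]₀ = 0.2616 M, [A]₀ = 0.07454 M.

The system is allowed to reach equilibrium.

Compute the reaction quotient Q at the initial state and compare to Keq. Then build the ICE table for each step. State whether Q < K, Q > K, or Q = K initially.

Q₀ = 0.02313 vs Keq = 0.001421 ⇒ Q>K, reverse
Step 1:
                  J         A
  Initial    0.2616   0.07454
  Change    0.04057  -0.04057
  Equil      0.3022   0.03397
  solve Keq expr → x = -0.01352; check Q = 0.001421

Q₀ = 0.02313; Q > K (proceeds reverse)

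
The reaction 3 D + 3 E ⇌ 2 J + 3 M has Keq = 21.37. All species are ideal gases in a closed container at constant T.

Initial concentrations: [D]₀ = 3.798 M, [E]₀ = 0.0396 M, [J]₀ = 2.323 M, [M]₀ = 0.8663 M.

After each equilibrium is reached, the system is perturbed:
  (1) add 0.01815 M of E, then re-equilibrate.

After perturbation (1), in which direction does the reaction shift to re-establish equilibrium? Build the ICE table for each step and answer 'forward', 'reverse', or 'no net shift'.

Direction: forward

Q₀ = 1031 vs Keq = 21.37 ⇒ Q>K, reverse
Step 1:
                  D         E         J         M
  Initial     3.798    0.0396     2.323    0.8663
  Change    0.08541   0.08541  -0.05694  -0.08541
  Equil       3.883     0.125     2.266    0.7809
  solve Keq expr → x = -0.02847; check Q = 21.37
Then add 0.01815 M of E.
Step 2:
                  D         E         J         M
  Initial     3.883    0.1432     2.266    0.7809
  Change    -0.0149   -0.0149  0.009934    0.0149
  Equil       3.869    0.1283     2.276    0.7958
  solve Keq expr → x = 0.004967; check Q = 21.37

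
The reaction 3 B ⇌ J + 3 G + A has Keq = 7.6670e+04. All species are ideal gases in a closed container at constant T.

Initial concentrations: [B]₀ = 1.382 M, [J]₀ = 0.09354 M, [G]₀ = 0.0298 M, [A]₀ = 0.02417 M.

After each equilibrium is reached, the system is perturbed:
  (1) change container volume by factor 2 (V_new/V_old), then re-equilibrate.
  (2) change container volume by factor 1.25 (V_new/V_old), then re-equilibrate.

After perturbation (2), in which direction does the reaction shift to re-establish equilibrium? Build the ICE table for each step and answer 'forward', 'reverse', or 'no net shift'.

Q₀ = 2.2667e-08 vs Keq = 7.6670e+04 ⇒ Q<K, forward
Step 1:
                    B           J           G           A
  Initial       1.382     0.09354      0.0298     0.02417
  Change       -1.361      0.4537       1.361      0.4537
  Equil       0.02094      0.5472       1.391      0.4779
  solve Keq expr → x = 0.4537; check Q = 7.6670e+04
Then change container volume by factor 2 (V_new/V_old).
Step 2:
                    B           J           G           A
  Initial     0.01047      0.2736      0.6954      0.2389
  Change    -0.003815    0.001272    0.003815    0.001272
  Equil      0.006653      0.2749      0.6992      0.2402
  solve Keq expr → x = 0.001272; check Q = 7.6670e+04
Then change container volume by factor 1.25 (V_new/V_old).
Step 3:
                    B           J           G           A
  Initial    0.005322      0.2199      0.5594      0.1922
  Change  -7.2610e-04  2.4203e-04  7.2610e-04  2.4203e-04
  Equil      0.004596      0.2202      0.5601      0.1924
  solve Keq expr → x = 2.4203e-04; check Q = 7.6670e+04

Direction: forward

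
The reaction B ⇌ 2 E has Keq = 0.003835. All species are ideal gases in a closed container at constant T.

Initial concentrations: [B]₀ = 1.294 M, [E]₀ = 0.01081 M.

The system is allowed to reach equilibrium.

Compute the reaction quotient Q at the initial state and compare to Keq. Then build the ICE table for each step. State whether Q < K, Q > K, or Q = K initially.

Q₀ = 9.0306e-05 vs Keq = 0.003835 ⇒ Q<K, forward
Step 1:
                  B         E
  init        1.294   0.01081
  Δ        -0.02941   0.05883
  eq          1.265   0.06964
  solve Keq expr → x = 0.02941; check Q = 0.003835

Q₀ = 9.0306e-05; Q < K (proceeds forward)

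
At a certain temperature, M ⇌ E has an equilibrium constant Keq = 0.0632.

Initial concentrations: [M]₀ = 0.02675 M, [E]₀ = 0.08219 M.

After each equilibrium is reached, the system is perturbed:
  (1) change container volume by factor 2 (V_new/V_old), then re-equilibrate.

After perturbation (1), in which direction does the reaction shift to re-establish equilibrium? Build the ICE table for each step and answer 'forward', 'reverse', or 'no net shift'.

Q₀ = 3.073 vs Keq = 0.0632 ⇒ Q>K, reverse
Step 1:
                  M         E
  init      0.02675   0.08219
  Δ         0.07571  -0.07571
  eq         0.1025  0.006476
  solve Keq expr → x = -0.07571; check Q = 0.0632
Then change container volume by factor 2 (V_new/V_old).
Step 2:
                  M         E
  init      0.05123  0.003238
  Δ               0         0
  eq        0.05123  0.003238
  solve Keq expr → x = 0; check Q = 0.0632

Direction: no net shift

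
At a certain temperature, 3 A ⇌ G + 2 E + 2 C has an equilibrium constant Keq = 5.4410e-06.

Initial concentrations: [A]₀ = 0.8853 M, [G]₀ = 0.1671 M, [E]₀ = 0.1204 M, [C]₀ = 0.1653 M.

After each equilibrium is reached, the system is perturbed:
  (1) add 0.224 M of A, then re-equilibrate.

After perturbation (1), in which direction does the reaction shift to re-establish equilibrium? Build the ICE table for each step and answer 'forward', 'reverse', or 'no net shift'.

Direction: forward

Q₀ = 9.5390e-05 vs Keq = 5.4410e-06 ⇒ Q>K, reverse
Step 1:
                    A           G           E           C
  Initial      0.8853      0.1671      0.1204      0.1653
  Change      0.09232    -0.03077    -0.06154    -0.06154
  Equil        0.9776      0.1363     0.05886      0.1038
  solve Keq expr → x = -0.03077; check Q = 5.4410e-06
Then add 0.224 M of A.
Step 2:
                    A           G           E           C
  Initial       1.202      0.1363     0.05886      0.1038
  Change     -0.01632    0.005441     0.01088     0.01088
  Equil         1.185      0.1418     0.06974      0.1146
  solve Keq expr → x = 0.005441; check Q = 5.4410e-06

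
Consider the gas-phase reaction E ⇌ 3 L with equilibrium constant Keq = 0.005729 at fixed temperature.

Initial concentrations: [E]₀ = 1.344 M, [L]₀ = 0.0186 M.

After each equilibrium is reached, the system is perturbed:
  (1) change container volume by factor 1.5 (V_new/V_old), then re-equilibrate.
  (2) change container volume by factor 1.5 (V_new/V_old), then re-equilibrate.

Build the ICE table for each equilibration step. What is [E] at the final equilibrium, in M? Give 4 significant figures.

Q₀ = 4.7878e-06 vs Keq = 0.005729 ⇒ Q<K, forward
Step 1:
                    E           L
  Initial       1.344      0.0186
  Change     -0.05865       0.176
  Equil         1.285      0.1946
  solve Keq expr → x = 0.05865; check Q = 0.005729
Then change container volume by factor 1.5 (V_new/V_old).
Step 2:
                    E           L
  Initial      0.8569      0.1297
  Change     -0.01313     0.03938
  Equil        0.8438      0.1691
  solve Keq expr → x = 0.01313; check Q = 0.005729
Then change container volume by factor 1.5 (V_new/V_old).
Step 3:
                    E           L
  Initial      0.5625      0.1127
  Change     -0.01133     0.03399
  Equil        0.5512      0.1467
  solve Keq expr → x = 0.01133; check Q = 0.005729

[E]_eq = 0.5512 M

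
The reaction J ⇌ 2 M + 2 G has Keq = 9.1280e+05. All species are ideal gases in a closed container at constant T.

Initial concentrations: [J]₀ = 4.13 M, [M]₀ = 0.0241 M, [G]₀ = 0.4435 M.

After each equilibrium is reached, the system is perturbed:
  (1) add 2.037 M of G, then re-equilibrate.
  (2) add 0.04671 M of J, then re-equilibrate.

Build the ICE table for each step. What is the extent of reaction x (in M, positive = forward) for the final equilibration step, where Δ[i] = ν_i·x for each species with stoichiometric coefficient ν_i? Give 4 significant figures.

Q₀ = 2.7661e-05 vs Keq = 9.1280e+05 ⇒ Q<K, forward
Step 1:
                  J         M         G
  init         4.13    0.0241    0.4435
  Δ          -4.124     8.249     8.249
  eq       0.005665     8.273     8.692
  solve Keq expr → x = 4.124; check Q = 9.1280e+05
Then add 2.037 M of G.
Step 2:
                  J         M         G
  init     0.005665     8.273     10.73
  Δ        0.002944 -0.005889 -0.005889
  eq       0.008609     8.267     10.72
  solve Keq expr → x = -0.002944; check Q = 9.1280e+05
Then add 0.04671 M of J.
Step 3:
                  J         M         G
  init      0.05532     8.267     10.72
  Δ        -0.04636   0.09273   0.09273
  eq       0.008956      8.36     10.82
  solve Keq expr → x = 0.04636; check Q = 9.1280e+05

x = 0.04636 M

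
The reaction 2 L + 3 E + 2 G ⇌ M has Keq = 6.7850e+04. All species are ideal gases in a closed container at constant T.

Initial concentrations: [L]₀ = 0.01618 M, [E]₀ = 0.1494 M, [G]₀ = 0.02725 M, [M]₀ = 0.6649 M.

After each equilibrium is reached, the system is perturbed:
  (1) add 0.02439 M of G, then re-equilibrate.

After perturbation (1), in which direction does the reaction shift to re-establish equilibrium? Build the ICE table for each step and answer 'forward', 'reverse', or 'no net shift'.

Q₀ = 1.0257e+09 vs Keq = 6.7850e+04 ⇒ Q>K, reverse
Step 1:
                   L          E          G          M
  init       0.01618     0.1494    0.02725     0.6649
  Δ           0.1092     0.1638     0.1092    -0.0546
  eq          0.1254     0.3132     0.1365     0.6103
  solve Keq expr → x = -0.0546; check Q = 6.7850e+04
Then add 0.02439 M of G.
Step 2:
                   L          E          G          M
  init        0.1254     0.3132     0.1608     0.6103
  Δ        -0.007372   -0.01106  -0.007372   0.003686
  eq           0.118     0.3022     0.1535      0.614
  solve Keq expr → x = 0.003686; check Q = 6.7850e+04

Direction: forward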